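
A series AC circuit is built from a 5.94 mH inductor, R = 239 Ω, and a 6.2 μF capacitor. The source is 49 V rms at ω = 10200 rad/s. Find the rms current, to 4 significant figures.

X_L = ωL = 60.59 Ω
X_C = 1/(ωC) = 15.81 Ω
Net reactance X = X_L − X_C = 44.78 Ω
Z = 239.0 + j44.78 Ω
|Z| = √(239.0² + 44.78²) = 243.2 Ω
I = V/|Z| = 49/243.2 = 201.5 mA

201.5 mA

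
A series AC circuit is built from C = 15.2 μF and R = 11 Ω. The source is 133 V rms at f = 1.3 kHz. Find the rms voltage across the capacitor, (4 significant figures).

ω = 2πf = 8168 rad/s
X_C = 1/(ωC) = 8.054 Ω
Z = 11.00 − j8.054 Ω
|Z| = √(11.00² + 8.054²) = 13.63 Ω
I = V/|Z| = 9.755 A
V_C = I·|Z_C| = 9.755 × 8.054 = 78.57 V

78.57 V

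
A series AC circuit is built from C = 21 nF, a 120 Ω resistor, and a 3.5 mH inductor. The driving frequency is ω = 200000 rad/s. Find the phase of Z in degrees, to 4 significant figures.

75.44°

X_L = ωL = 700.0 Ω
X_C = 1/(ωC) = 238.1 Ω
Net reactance X = X_L − X_C = 461.9 Ω
Z = 120.0 + j461.9 Ω
|Z| = √(120.0² + 461.9²) = 477.2 Ω
∠Z = arctan(461.9/120.0) = 75.44°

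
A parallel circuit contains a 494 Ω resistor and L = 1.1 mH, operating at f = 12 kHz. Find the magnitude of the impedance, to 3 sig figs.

81.8 Ω

ω = 2πf = 75400 rad/s
X_L = ωL = 82.9 Ω
Parallel: admittances add. Y = 1/R + 1/(jωL)
Y = (0.00202 − j0.0121) S
|Y| = 0.0122 S → |Z| = 1/|Y| = 81.8 Ω, ∠Z = −∠Y = 80.5°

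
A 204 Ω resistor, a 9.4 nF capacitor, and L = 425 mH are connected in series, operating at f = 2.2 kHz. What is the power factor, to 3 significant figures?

0.111

ω = 2πf = 13820 rad/s
X_L = ωL = 5870 Ω
X_C = 1/(ωC) = 7700 Ω
Net reactance X = X_L − X_C = -1820 Ω
Z = 204 − j1820 Ω
|Z| = √(204² + 1820²) = 1830 Ω
∠Z = arctan(-1820/204) = -83.6°
cos φ = cos(-83.6°) = 0.111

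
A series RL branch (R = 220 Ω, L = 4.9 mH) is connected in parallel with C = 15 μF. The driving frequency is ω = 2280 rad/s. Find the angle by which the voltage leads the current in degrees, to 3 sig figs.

X_L = ωL = 11.2 Ω
X_C = 1/(ωC) = 29.2 Ω
Branch 1 (R+jX_L): Z₁ = 220 + j11.2 Ω, |Z₁| = 220 Ω
Branch 2 (−jX_C): Z₂ = −j29.2 Ω
Parallel: Z = Z₁Z₂/(Z₁+Z₂), |Z| = 29.2 Ω, ∠Z = -82.4°

-82.4°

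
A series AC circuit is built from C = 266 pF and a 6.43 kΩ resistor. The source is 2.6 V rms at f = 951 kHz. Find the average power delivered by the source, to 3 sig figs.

1.04 mW

ω = 2πf = 5.975e+06 rad/s
X_C = 1/(ωC) = 629 Ω
Z = 6430 − j629 Ω
|Z| = √(6430² + 629²) = 6460 Ω
∠Z = arctan(-629/6430) = -5.59°
I = V/|Z| = 402 μA
P = VI cos φ = 2.6 × 0.000402 × cos(-5.59°) = 1.04 mW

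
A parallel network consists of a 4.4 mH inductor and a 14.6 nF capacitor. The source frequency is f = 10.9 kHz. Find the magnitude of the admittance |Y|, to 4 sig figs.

2.319 mS

ω = 2πf = 68490 rad/s
X_L = ωL = 301.3 Ω
X_C = 1/(ωC) = 1000 Ω
Parallel: admittances add. Y = 1/(jωL) + jωC
Y = (0 − j0.002319) S
|Y| = 0.002319 S → |Z| = 1/|Y| = 431.3 Ω, ∠Z = −∠Y = 90.00°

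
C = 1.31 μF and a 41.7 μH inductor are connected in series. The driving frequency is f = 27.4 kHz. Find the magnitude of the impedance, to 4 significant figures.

ω = 2πf = 172200 rad/s
X_L = ωL = 7.179 Ω
X_C = 1/(ωC) = 4.434 Ω
Net reactance X = X_L − X_C = 2.745 Ω
Z = j2.745 Ω
|Z| = √(0² + 2.745²) = 2.745 Ω

2.745 Ω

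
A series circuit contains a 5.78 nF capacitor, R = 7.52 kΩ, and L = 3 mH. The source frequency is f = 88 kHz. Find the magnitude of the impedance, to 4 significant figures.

ω = 2πf = 552900 rad/s
X_L = ωL = 1659 Ω
X_C = 1/(ωC) = 312.9 Ω
Net reactance X = X_L − X_C = 1346 Ω
Z = 7520 + j1346 Ω
|Z| = √(7520² + 1346²) = 7639 Ω

7639 Ω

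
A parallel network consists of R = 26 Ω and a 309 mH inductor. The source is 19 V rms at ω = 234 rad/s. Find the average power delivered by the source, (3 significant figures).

X_L = ωL = 72.3 Ω
Parallel: admittances add. Y = 1/R + 1/(jωL)
Y = (0.0385 − j0.0138) S
|Y| = 0.0409 S → |Z| = 1/|Y| = 24.5 Ω, ∠Z = −∠Y = 19.8°
I = V/|Z| = 777 mA
P = VI cos φ = 19 × 0.777 × cos(19.8°) = 13.9 W

13.9 W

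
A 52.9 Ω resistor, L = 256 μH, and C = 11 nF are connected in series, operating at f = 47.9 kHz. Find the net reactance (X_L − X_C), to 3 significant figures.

-225 Ω

ω = 2πf = 301000 rad/s
X_L = ωL = 77.0 Ω
X_C = 1/(ωC) = 302 Ω
X = 77.0 − 302 = -225 Ω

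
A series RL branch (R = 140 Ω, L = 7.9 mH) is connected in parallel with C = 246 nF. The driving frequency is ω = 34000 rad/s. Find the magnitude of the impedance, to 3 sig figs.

177 Ω

X_L = ωL = 269 Ω
X_C = 1/(ωC) = 120 Ω
Branch 1 (R+jX_L): Z₁ = 140 + j269 Ω, |Z₁| = 303 Ω
Branch 2 (−jX_C): Z₂ = −j120 Ω
Parallel: Z = Z₁Z₂/(Z₁+Z₂), |Z| = 177 Ω, ∠Z = -74.3°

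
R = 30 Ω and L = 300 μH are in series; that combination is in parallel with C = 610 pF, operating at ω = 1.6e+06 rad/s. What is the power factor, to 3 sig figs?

X_L = ωL = 480 Ω
X_C = 1/(ωC) = 1020 Ω
Branch 1 (R+jX_L): Z₁ = 30.0 + j480 Ω, |Z₁| = 481 Ω
Branch 2 (−jX_C): Z₂ = −j1020 Ω
Parallel: Z = Z₁Z₂/(Z₁+Z₂), |Z| = 903 Ω, ∠Z = 83.3°
cos φ = cos(83.3°) = 0.117

0.117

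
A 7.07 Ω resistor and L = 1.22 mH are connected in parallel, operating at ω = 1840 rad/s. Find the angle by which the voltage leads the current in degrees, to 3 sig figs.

X_L = ωL = 2.24 Ω
Parallel: admittances add. Y = 1/R + 1/(jωL)
Y = (0.141 − j0.445) S
|Y| = 0.467 S → |Z| = 1/|Y| = 2.14 Ω, ∠Z = −∠Y = 72.4°

72.4°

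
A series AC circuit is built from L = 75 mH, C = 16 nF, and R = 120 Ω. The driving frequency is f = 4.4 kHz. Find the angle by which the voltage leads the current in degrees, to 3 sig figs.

ω = 2πf = 27650 rad/s
X_L = ωL = 2070 Ω
X_C = 1/(ωC) = 2260 Ω
Net reactance X = X_L − X_C = -187 Ω
Z = 120 − j187 Ω
|Z| = √(120² + 187²) = 222 Ω
∠Z = arctan(-187/120) = -57.3°

-57.3°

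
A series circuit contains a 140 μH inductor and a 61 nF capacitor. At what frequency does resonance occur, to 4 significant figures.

54.46 kHz

ω₀ = 1/√(LC) = 1/√(0.00014 × 6.1e-08) = 342200 rad/s
f₀ = ω₀/(2π) = 54.46 kHz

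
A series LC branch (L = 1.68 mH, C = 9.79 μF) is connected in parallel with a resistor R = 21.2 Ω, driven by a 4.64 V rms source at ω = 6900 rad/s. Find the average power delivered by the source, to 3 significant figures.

1.02 W

X_L = ωL = 11.6 Ω
X_C = 1/(ωC) = 14.8 Ω
Branch 1: Z₁ = R = 21.2 Ω
Branch 2 (series LC): Z₂ = j(X_L − X_C) = −j3.21 Ω
Parallel: Z = Z₁Z₂/(Z₁+Z₂), |Z| = 3.18 Ω, ∠Z = -81.4°
I = V/|Z| = 1.46 A
P = VI cos φ = 4.64 × 1.46 × cos(-81.4°) = 1.02 W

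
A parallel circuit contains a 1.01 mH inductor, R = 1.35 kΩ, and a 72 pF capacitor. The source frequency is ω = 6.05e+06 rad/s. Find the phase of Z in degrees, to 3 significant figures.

-20.2°

X_L = ωL = 6110 Ω
X_C = 1/(ωC) = 2300 Ω
Parallel: admittances add. Y = 1/R + 1/(jωL) + jωC
Y = (0.000741 + j0.000272) S
|Y| = 0.000789 S → |Z| = 1/|Y| = 1270 Ω, ∠Z = −∠Y = -20.2°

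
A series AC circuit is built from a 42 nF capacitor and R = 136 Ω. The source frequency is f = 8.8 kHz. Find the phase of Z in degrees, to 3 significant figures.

ω = 2πf = 55290 rad/s
X_C = 1/(ωC) = 431 Ω
Z = 136 − j431 Ω
|Z| = √(136² + 431²) = 452 Ω
∠Z = arctan(-431/136) = -72.5°

-72.5°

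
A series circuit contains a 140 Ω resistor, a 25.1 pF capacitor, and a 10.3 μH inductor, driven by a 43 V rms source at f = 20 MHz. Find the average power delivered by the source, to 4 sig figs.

ω = 2πf = 1.257e+08 rad/s
X_L = ωL = 1294 Ω
X_C = 1/(ωC) = 317.0 Ω
Net reactance X = X_L − X_C = 977.3 Ω
Z = 140.0 + j977.3 Ω
|Z| = √(140.0² + 977.3²) = 987.3 Ω
∠Z = arctan(977.3/140.0) = 81.85°
I = V/|Z| = 43.55 mA
P = VI cos φ = 43 × 0.04355 × cos(81.85°) = 265.6 mW

265.6 mW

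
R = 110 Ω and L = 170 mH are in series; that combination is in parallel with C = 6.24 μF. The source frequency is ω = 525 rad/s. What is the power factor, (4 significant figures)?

X_L = ωL = 89.25 Ω
X_C = 1/(ωC) = 305.3 Ω
Branch 1 (R+jX_L): Z₁ = 110.0 + j89.25 Ω, |Z₁| = 141.7 Ω
Branch 2 (−jX_C): Z₂ = −j305.3 Ω
Parallel: Z = Z₁Z₂/(Z₁+Z₂), |Z| = 178.4 Ω, ∠Z = 12.07°
cos φ = cos(12.07°) = 0.9779

0.9779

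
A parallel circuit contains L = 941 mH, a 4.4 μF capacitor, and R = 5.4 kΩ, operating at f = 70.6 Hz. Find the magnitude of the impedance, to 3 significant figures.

2080 Ω

ω = 2πf = 443.6 rad/s
X_L = ωL = 417 Ω
X_C = 1/(ωC) = 512 Ω
Parallel: admittances add. Y = 1/R + 1/(jωL) + jωC
Y = (0.000185 − j0.000444) S
|Y| = 0.000481 S → |Z| = 1/|Y| = 2080 Ω, ∠Z = −∠Y = 67.4°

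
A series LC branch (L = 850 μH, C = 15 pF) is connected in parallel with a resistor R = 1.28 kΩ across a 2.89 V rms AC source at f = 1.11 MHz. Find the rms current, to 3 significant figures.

ω = 2πf = 6.974e+06 rad/s
X_L = ωL = 5930 Ω
X_C = 1/(ωC) = 9560 Ω
Branch 1: Z₁ = R = 1280 Ω
Branch 2 (series LC): Z₂ = j(X_L − X_C) = −j3630 Ω
Parallel: Z = Z₁Z₂/(Z₁+Z₂), |Z| = 1210 Ω, ∠Z = -19.4°
I = V/|Z| = 2.89/1210 = 2.39 mA

2.39 mA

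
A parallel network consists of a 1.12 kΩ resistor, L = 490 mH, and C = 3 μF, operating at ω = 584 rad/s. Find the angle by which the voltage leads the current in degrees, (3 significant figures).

X_L = ωL = 286 Ω
X_C = 1/(ωC) = 571 Ω
Parallel: admittances add. Y = 1/R + 1/(jωL) + jωC
Y = (0.000893 − j0.00174) S
|Y| = 0.00196 S → |Z| = 1/|Y| = 511 Ω, ∠Z = −∠Y = 62.9°

62.9°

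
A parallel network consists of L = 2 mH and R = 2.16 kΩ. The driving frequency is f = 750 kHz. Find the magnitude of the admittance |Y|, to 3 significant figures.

475 μS

ω = 2πf = 4.712e+06 rad/s
X_L = ωL = 9420 Ω
Parallel: admittances add. Y = 1/R + 1/(jωL)
Y = (0.000463 − j0.000106) S
|Y| = 0.000475 S → |Z| = 1/|Y| = 2110 Ω, ∠Z = −∠Y = 12.9°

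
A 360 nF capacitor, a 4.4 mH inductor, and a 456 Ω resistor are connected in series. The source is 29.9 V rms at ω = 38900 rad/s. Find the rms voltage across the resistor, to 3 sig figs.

X_L = ωL = 171 Ω
X_C = 1/(ωC) = 71.4 Ω
Net reactance X = X_L − X_C = 99.8 Ω
Z = 456 + j99.8 Ω
|Z| = √(456² + 99.8²) = 467 Ω
I = V/|Z| = 64.1 mA
V_R = I·|Z_R| = 0.0641 × 456 = 29.2 V

29.2 V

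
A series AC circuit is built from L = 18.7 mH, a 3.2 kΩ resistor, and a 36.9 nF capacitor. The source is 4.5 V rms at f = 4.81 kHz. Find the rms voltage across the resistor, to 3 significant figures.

ω = 2πf = 30220 rad/s
X_L = ωL = 565 Ω
X_C = 1/(ωC) = 897 Ω
Net reactance X = X_L − X_C = -332 Ω
Z = 3200 − j332 Ω
|Z| = √(3200² + 332²) = 3220 Ω
I = V/|Z| = 1.40 mA
V_R = I·|Z_R| = 0.00140 × 3200 = 4.48 V

4.48 V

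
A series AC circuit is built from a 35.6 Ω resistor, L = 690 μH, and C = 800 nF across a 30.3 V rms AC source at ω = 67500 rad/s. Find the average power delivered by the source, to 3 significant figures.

X_L = ωL = 46.6 Ω
X_C = 1/(ωC) = 18.5 Ω
Net reactance X = X_L − X_C = 28.1 Ω
Z = 35.6 + j28.1 Ω
|Z| = √(35.6² + 28.1²) = 45.3 Ω
∠Z = arctan(28.1/35.6) = 38.2°
I = V/|Z| = 668 mA
P = VI cos φ = 30.3 × 0.668 × cos(38.2°) = 15.9 W

15.9 W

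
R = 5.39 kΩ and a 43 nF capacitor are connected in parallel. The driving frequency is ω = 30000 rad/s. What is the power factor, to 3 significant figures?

0.142

X_C = 1/(ωC) = 775 Ω
Parallel: admittances add. Y = 1/R + jωC
Y = (0.000186 + j0.00129) S
|Y| = 0.00130 S → |Z| = 1/|Y| = 767 Ω, ∠Z = −∠Y = -81.8°
cos φ = cos(-81.8°) = 0.142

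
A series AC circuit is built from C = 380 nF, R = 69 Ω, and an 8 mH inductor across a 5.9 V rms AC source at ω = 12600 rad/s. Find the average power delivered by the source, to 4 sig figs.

X_L = ωL = 100.8 Ω
X_C = 1/(ωC) = 208.9 Ω
Net reactance X = X_L − X_C = -108.1 Ω
Z = 69.00 − j108.1 Ω
|Z| = √(69.00² + 108.1²) = 128.2 Ω
∠Z = arctan(-108.1/69.00) = -57.44°
I = V/|Z| = 46.02 mA
P = VI cos φ = 5.9 × 0.04602 × cos(-57.44°) = 146.1 mW

146.1 mW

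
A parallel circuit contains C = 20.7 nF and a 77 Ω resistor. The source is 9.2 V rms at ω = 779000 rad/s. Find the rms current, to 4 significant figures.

X_C = 1/(ωC) = 62.01 Ω
Parallel: admittances add. Y = 1/R + jωC
Y = (0.01299 + j0.01613) S
|Y| = 0.02070 S → |Z| = 1/|Y| = 48.30 Ω, ∠Z = −∠Y = -51.15°
I = V/|Z| = 9.2/48.30 = 190.5 mA

190.5 mA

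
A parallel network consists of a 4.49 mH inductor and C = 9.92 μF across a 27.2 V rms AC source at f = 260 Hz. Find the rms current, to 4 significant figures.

3.267 A

ω = 2πf = 1634 rad/s
X_L = ωL = 7.335 Ω
X_C = 1/(ωC) = 61.71 Ω
Parallel: admittances add. Y = 1/(jωL) + jωC
Y = (0 − j0.1201) S
|Y| = 0.1201 S → |Z| = 1/|Y| = 8.325 Ω, ∠Z = −∠Y = 90.00°
I = V/|Z| = 27.2/8.325 = 3.267 A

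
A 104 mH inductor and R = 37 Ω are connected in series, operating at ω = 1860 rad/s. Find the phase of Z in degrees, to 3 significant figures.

X_L = ωL = 193 Ω
Z = 37.0 + j193 Ω
|Z| = √(37.0² + 193²) = 197 Ω
∠Z = arctan(193/37.0) = 79.2°

79.2°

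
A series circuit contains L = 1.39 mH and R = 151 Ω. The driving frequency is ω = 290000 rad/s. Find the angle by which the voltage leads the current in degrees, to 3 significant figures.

69.5°

X_L = ωL = 403 Ω
Z = 151 + j403 Ω
|Z| = √(151² + 403²) = 430 Ω
∠Z = arctan(403/151) = 69.5°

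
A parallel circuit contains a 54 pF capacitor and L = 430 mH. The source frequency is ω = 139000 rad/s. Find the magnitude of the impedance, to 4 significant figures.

X_L = ωL = 59770 Ω
X_C = 1/(ωC) = 133200 Ω
Parallel: admittances add. Y = 1/(jωL) + jωC
Y = (0 − j9.225e-06) S
|Y| = 9.225e-06 S → |Z| = 1/|Y| = 108400 Ω, ∠Z = −∠Y = 90.00°

108400 Ω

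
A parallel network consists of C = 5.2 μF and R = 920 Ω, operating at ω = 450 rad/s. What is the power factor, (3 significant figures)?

0.421

X_C = 1/(ωC) = 427 Ω
Parallel: admittances add. Y = 1/R + jωC
Y = (0.00109 + j0.00234) S
|Y| = 0.00258 S → |Z| = 1/|Y| = 388 Ω, ∠Z = −∠Y = -65.1°
cos φ = cos(-65.1°) = 0.421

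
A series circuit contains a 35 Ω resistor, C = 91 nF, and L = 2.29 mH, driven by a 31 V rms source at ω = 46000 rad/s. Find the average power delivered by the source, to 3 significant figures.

1.76 W

X_L = ωL = 105 Ω
X_C = 1/(ωC) = 239 Ω
Net reactance X = X_L − X_C = -134 Ω
Z = 35.0 − j134 Ω
|Z| = √(35.0² + 134²) = 138 Ω
∠Z = arctan(-134/35.0) = -75.3°
I = V/|Z| = 225 mA
P = VI cos φ = 31 × 0.225 × cos(-75.3°) = 1.76 W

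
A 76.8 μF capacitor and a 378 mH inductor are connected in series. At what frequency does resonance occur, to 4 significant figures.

29.54 Hz

ω₀ = 1/√(LC) = 1/√(0.378 × 7.68e-05) = 185.6 rad/s
f₀ = ω₀/(2π) = 29.54 Hz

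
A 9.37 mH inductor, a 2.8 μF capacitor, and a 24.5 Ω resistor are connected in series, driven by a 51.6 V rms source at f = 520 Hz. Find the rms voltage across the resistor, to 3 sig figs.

ω = 2πf = 3267 rad/s
X_L = ωL = 30.6 Ω
X_C = 1/(ωC) = 109 Ω
Net reactance X = X_L − X_C = -78.7 Ω
Z = 24.5 − j78.7 Ω
|Z| = √(24.5² + 78.7²) = 82.4 Ω
I = V/|Z| = 626 mA
V_R = I·|Z_R| = 0.626 × 24.5 = 15.3 V

15.3 V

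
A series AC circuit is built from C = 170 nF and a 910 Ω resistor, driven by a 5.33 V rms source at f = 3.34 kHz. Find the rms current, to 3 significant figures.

5.60 mA

ω = 2πf = 20990 rad/s
X_C = 1/(ωC) = 280 Ω
Z = 910 − j280 Ω
|Z| = √(910² + 280²) = 952 Ω
I = V/|Z| = 5.33/952 = 5.60 mA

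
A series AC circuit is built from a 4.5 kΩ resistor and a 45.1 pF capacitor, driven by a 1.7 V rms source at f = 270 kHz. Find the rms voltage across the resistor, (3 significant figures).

ω = 2πf = 1.696e+06 rad/s
X_C = 1/(ωC) = 13100 Ω
Z = 4500 − j13100 Ω
|Z| = √(4500² + 13100²) = 13800 Ω
I = V/|Z| = 123 μA
V_R = I·|Z_R| = 0.000123 × 4500 = 0.553 V

0.553 V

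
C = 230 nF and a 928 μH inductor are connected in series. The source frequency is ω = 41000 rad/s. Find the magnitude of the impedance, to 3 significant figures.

68.0 Ω

X_L = ωL = 38.0 Ω
X_C = 1/(ωC) = 106 Ω
Net reactance X = X_L − X_C = -68.0 Ω
Z = − j68.0 Ω
|Z| = √(0² + 68.0²) = 68.0 Ω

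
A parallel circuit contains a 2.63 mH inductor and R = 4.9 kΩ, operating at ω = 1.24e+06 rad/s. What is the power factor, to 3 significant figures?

0.554

X_L = ωL = 3260 Ω
Parallel: admittances add. Y = 1/R + 1/(jωL)
Y = (0.000204 − j0.000307) S
|Y| = 0.000368 S → |Z| = 1/|Y| = 2710 Ω, ∠Z = −∠Y = 56.4°
cos φ = cos(56.4°) = 0.554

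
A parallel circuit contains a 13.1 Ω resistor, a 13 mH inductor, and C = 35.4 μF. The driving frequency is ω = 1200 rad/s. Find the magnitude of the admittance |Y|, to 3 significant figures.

79.3 mS

X_L = ωL = 15.6 Ω
X_C = 1/(ωC) = 23.5 Ω
Parallel: admittances add. Y = 1/R + 1/(jωL) + jωC
Y = (0.0763 − j0.0216) S
|Y| = 0.0793 S → |Z| = 1/|Y| = 12.6 Ω, ∠Z = −∠Y = 15.8°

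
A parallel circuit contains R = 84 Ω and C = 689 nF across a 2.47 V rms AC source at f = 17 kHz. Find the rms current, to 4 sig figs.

ω = 2πf = 106800 rad/s
X_C = 1/(ωC) = 13.59 Ω
Parallel: admittances add. Y = 1/R + jωC
Y = (0.01190 + j0.07359) S
|Y| = 0.07455 S → |Z| = 1/|Y| = 13.41 Ω, ∠Z = −∠Y = -80.81°
I = V/|Z| = 2.47/13.41 = 184.1 mA

184.1 mA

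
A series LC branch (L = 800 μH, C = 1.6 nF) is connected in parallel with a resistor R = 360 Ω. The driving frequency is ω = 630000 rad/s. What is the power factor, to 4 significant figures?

X_L = ωL = 504.0 Ω
X_C = 1/(ωC) = 992.1 Ω
Branch 1: Z₁ = R = 360.0 Ω
Branch 2 (series LC): Z₂ = j(X_L − X_C) = −j488.1 Ω
Parallel: Z = Z₁Z₂/(Z₁+Z₂), |Z| = 289.7 Ω, ∠Z = -36.41°
cos φ = cos(-36.41°) = 0.8048

0.8048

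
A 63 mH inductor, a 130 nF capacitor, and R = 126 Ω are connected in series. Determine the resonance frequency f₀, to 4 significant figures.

ω₀ = 1/√(LC) = 1/√(0.063 × 1.3e-07) = 11050 rad/s
f₀ = ω₀/(2π) = 1.759 kHz

1.759 kHz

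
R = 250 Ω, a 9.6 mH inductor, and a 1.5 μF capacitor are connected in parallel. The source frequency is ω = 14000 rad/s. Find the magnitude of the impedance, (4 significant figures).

X_L = ωL = 134.4 Ω
X_C = 1/(ωC) = 47.62 Ω
Parallel: admittances add. Y = 1/R + 1/(jωL) + jωC
Y = (0.004000 + j0.01356) S
|Y| = 0.01414 S → |Z| = 1/|Y| = 70.74 Ω, ∠Z = −∠Y = -73.56°

70.74 Ω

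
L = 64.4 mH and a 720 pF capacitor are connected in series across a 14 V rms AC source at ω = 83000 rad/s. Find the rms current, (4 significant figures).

1.229 mA

X_L = ωL = 5345 Ω
X_C = 1/(ωC) = 16730 Ω
Net reactance X = X_L − X_C = -11390 Ω
Z = − j11390 Ω
|Z| = √(0² + 11390²) = 11390 Ω
I = V/|Z| = 14/11390 = 1.229 mA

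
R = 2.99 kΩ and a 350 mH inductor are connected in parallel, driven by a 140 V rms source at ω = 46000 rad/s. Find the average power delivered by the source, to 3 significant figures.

X_L = ωL = 16100 Ω
Parallel: admittances add. Y = 1/R + 1/(jωL)
Y = (0.000334 − j6.21e-05) S
|Y| = 0.000340 S → |Z| = 1/|Y| = 2940 Ω, ∠Z = −∠Y = 10.5°
I = V/|Z| = 47.6 mA
P = VI cos φ = 140 × 0.0476 × cos(10.5°) = 6.56 W

6.56 W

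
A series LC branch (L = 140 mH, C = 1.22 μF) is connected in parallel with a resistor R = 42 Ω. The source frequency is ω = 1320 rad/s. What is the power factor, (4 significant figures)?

X_L = ωL = 184.8 Ω
X_C = 1/(ωC) = 621.0 Ω
Branch 1: Z₁ = R = 42.00 Ω
Branch 2 (series LC): Z₂ = j(X_L − X_C) = −j436.2 Ω
Parallel: Z = Z₁Z₂/(Z₁+Z₂), |Z| = 41.81 Ω, ∠Z = -5.500°
cos φ = cos(-5.500°) = 0.9954

0.9954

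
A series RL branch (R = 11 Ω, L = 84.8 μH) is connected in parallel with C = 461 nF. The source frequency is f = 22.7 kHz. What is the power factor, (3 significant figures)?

0.895

ω = 2πf = 142600 rad/s
X_L = ωL = 12.1 Ω
X_C = 1/(ωC) = 15.2 Ω
Branch 1 (R+jX_L): Z₁ = 11.0 + j12.1 Ω, |Z₁| = 16.3 Ω
Branch 2 (−jX_C): Z₂ = −j15.2 Ω
Parallel: Z = Z₁Z₂/(Z₁+Z₂), |Z| = 21.7 Ω, ∠Z = -26.5°
cos φ = cos(-26.5°) = 0.895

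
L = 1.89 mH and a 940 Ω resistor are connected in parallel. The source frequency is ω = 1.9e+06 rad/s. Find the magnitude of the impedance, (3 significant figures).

X_L = ωL = 3590 Ω
Parallel: admittances add. Y = 1/R + 1/(jωL)
Y = (0.00106 − j0.000278) S
|Y| = 0.00110 S → |Z| = 1/|Y| = 909 Ω, ∠Z = −∠Y = 14.7°

909 Ω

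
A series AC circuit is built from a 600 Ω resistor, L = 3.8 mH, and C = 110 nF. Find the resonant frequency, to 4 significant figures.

ω₀ = 1/√(LC) = 1/√(0.0038 × 1.1e-07) = 48910 rad/s
f₀ = ω₀/(2π) = 7.785 kHz

7.785 kHz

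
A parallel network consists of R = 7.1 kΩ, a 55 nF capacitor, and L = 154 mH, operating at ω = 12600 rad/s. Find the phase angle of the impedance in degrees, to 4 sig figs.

-51.59°

X_L = ωL = 1940 Ω
X_C = 1/(ωC) = 1443 Ω
Parallel: admittances add. Y = 1/R + 1/(jωL) + jωC
Y = (0.0001408 + j0.0001776) S
|Y| = 0.0002267 S → |Z| = 1/|Y| = 4411 Ω, ∠Z = −∠Y = -51.59°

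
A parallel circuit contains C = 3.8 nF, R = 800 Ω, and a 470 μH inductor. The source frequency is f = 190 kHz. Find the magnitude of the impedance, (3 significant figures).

ω = 2πf = 1.194e+06 rad/s
X_L = ωL = 561 Ω
X_C = 1/(ωC) = 220 Ω
Parallel: admittances add. Y = 1/R + 1/(jωL) + jωC
Y = (0.00125 + j0.00275) S
|Y| = 0.00302 S → |Z| = 1/|Y| = 331 Ω, ∠Z = −∠Y = -65.6°

331 Ω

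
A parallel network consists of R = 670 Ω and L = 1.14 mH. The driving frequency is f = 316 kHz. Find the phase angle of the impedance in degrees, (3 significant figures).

16.5°

ω = 2πf = 1.985e+06 rad/s
X_L = ωL = 2260 Ω
Parallel: admittances add. Y = 1/R + 1/(jωL)
Y = (0.00149 − j0.000442) S
|Y| = 0.00156 S → |Z| = 1/|Y| = 642 Ω, ∠Z = −∠Y = 16.5°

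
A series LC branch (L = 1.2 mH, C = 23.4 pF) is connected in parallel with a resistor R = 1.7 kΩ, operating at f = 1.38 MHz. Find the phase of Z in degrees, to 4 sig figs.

ω = 2πf = 8.671e+06 rad/s
X_L = ωL = 10400 Ω
X_C = 1/(ωC) = 4929 Ω
Branch 1: Z₁ = R = 1700 Ω
Branch 2 (series LC): Z₂ = j(X_L − X_C) = j5476 Ω
Parallel: Z = Z₁Z₂/(Z₁+Z₂), |Z| = 1624 Ω, ∠Z = 17.25°

17.25°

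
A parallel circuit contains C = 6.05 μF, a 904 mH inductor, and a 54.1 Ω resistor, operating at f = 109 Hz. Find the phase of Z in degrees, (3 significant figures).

-7.79°

ω = 2πf = 684.9 rad/s
X_L = ωL = 619 Ω
X_C = 1/(ωC) = 241 Ω
Parallel: admittances add. Y = 1/R + 1/(jωL) + jωC
Y = (0.0185 + j0.00253) S
|Y| = 0.0187 S → |Z| = 1/|Y| = 53.6 Ω, ∠Z = −∠Y = -7.79°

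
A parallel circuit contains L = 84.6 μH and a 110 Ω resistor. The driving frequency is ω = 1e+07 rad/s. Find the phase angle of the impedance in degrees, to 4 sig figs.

7.408°

X_L = ωL = 846.0 Ω
Parallel: admittances add. Y = 1/R + 1/(jωL)
Y = (0.009091 − j0.001182) S
|Y| = 0.009167 S → |Z| = 1/|Y| = 109.1 Ω, ∠Z = −∠Y = 7.408°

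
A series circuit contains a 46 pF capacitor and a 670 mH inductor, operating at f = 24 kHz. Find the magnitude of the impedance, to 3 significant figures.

43100 Ω

ω = 2πf = 150800 rad/s
X_L = ωL = 101000 Ω
X_C = 1/(ωC) = 144000 Ω
Net reactance X = X_L − X_C = -43100 Ω
Z = − j43100 Ω
|Z| = √(0² + 43100²) = 43100 Ω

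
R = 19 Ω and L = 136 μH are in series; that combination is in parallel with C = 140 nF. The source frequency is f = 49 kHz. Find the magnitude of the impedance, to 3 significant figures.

ω = 2πf = 307900 rad/s
X_L = ωL = 41.9 Ω
X_C = 1/(ωC) = 23.2 Ω
Branch 1 (R+jX_L): Z₁ = 19.0 + j41.9 Ω, |Z₁| = 46.0 Ω
Branch 2 (−jX_C): Z₂ = −j23.2 Ω
Parallel: Z = Z₁Z₂/(Z₁+Z₂), |Z| = 40.0 Ω, ∠Z = -68.9°

40.0 Ω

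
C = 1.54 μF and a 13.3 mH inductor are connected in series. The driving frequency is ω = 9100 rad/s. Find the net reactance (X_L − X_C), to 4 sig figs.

49.67 Ω

X_L = ωL = 121.0 Ω
X_C = 1/(ωC) = 71.36 Ω
X = 121.0 − 71.36 = 49.67 Ω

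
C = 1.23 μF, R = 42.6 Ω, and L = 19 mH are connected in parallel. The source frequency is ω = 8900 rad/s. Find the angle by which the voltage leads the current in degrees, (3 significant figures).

X_L = ωL = 169 Ω
X_C = 1/(ωC) = 91.3 Ω
Parallel: admittances add. Y = 1/R + 1/(jωL) + jωC
Y = (0.0235 + j0.00503) S
|Y| = 0.0240 S → |Z| = 1/|Y| = 41.7 Ω, ∠Z = −∠Y = -12.1°

-12.1°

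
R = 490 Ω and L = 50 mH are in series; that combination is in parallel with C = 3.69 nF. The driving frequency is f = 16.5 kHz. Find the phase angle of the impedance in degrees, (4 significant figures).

ω = 2πf = 103700 rad/s
X_L = ωL = 5184 Ω
X_C = 1/(ωC) = 2614 Ω
Branch 1 (R+jX_L): Z₁ = 490.0 + j5184 Ω, |Z₁| = 5207 Ω
Branch 2 (−jX_C): Z₂ = −j2614 Ω
Parallel: Z = Z₁Z₂/(Z₁+Z₂), |Z| = 5203 Ω, ∠Z = -84.60°

-84.60°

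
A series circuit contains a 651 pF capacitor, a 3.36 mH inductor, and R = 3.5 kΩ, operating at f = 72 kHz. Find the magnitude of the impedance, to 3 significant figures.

3970 Ω

ω = 2πf = 452400 rad/s
X_L = ωL = 1520 Ω
X_C = 1/(ωC) = 3400 Ω
Net reactance X = X_L − X_C = -1880 Ω
Z = 3500 − j1880 Ω
|Z| = √(3500² + 1880²) = 3970 Ω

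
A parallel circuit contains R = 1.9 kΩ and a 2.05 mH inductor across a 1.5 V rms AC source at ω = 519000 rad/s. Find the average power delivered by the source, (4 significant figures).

1.184 mW

X_L = ωL = 1064 Ω
Parallel: admittances add. Y = 1/R + 1/(jωL)
Y = (0.0005263 − j0.0009399) S
|Y| = 0.001077 S → |Z| = 1/|Y| = 928.3 Ω, ∠Z = −∠Y = 60.75°
I = V/|Z| = 1.616 mA
P = VI cos φ = 1.5 × 0.001616 × cos(60.75°) = 1.184 mW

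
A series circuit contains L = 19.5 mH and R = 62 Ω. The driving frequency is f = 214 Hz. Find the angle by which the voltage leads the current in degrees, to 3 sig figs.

22.9°

ω = 2πf = 1345 rad/s
X_L = ωL = 26.2 Ω
Z = 62.0 + j26.2 Ω
|Z| = √(62.0² + 26.2²) = 67.3 Ω
∠Z = arctan(26.2/62.0) = 22.9°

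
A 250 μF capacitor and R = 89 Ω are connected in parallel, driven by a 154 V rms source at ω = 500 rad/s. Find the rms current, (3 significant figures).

19.3 A

X_C = 1/(ωC) = 8.00 Ω
Parallel: admittances add. Y = 1/R + jωC
Y = (0.0112 + j0.125) S
|Y| = 0.126 S → |Z| = 1/|Y| = 7.97 Ω, ∠Z = −∠Y = -84.9°
I = V/|Z| = 154/7.97 = 19.3 A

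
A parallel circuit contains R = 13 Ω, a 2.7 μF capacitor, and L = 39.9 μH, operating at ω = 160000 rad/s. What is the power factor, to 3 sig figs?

0.269

X_L = ωL = 6.38 Ω
X_C = 1/(ωC) = 2.31 Ω
Parallel: admittances add. Y = 1/R + 1/(jωL) + jωC
Y = (0.0769 + j0.275) S
|Y| = 0.286 S → |Z| = 1/|Y| = 3.50 Ω, ∠Z = −∠Y = -74.4°
cos φ = cos(-74.4°) = 0.269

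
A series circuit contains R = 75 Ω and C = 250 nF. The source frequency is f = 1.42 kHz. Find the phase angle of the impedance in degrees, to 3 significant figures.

ω = 2πf = 8922 rad/s
X_C = 1/(ωC) = 448 Ω
Z = 75.0 − j448 Ω
|Z| = √(75.0² + 448²) = 455 Ω
∠Z = arctan(-448/75.0) = -80.5°

-80.5°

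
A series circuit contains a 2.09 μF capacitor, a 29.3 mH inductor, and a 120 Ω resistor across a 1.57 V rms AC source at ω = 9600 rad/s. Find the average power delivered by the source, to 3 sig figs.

4.35 mW

X_L = ωL = 281 Ω
X_C = 1/(ωC) = 49.8 Ω
Net reactance X = X_L − X_C = 231 Ω
Z = 120 + j231 Ω
|Z| = √(120² + 231²) = 261 Ω
∠Z = arctan(231/120) = 62.6°
I = V/|Z| = 6.02 mA
P = VI cos φ = 1.57 × 0.00602 × cos(62.6°) = 4.35 mW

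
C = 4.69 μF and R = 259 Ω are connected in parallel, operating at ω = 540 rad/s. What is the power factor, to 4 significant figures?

0.8362

X_C = 1/(ωC) = 394.9 Ω
Parallel: admittances add. Y = 1/R + jωC
Y = (0.003861 + j0.002533) S
|Y| = 0.004618 S → |Z| = 1/|Y| = 216.6 Ω, ∠Z = −∠Y = -33.26°
cos φ = cos(-33.26°) = 0.8362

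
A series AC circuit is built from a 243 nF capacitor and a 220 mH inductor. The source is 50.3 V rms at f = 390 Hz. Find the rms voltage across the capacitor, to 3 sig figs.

ω = 2πf = 2450 rad/s
X_L = ωL = 539 Ω
X_C = 1/(ωC) = 1680 Ω
Net reactance X = X_L − X_C = -1140 Ω
Z = − j1140 Ω
|Z| = √(0² + 1140²) = 1140 Ω
I = V/|Z| = 44.1 mA
V_C = I·|Z_C| = 0.0441 × 1680 = 74.1 V

74.1 V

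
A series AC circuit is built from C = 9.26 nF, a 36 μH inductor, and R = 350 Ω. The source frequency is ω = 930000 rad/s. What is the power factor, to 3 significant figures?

X_L = ωL = 33.5 Ω
X_C = 1/(ωC) = 116 Ω
Net reactance X = X_L − X_C = -82.6 Ω
Z = 350 − j82.6 Ω
|Z| = √(350² + 82.6²) = 360 Ω
∠Z = arctan(-82.6/350) = -13.3°
cos φ = cos(-13.3°) = 0.973

0.973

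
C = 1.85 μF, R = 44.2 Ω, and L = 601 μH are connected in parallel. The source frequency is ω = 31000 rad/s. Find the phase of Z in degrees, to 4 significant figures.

-9.229°

X_L = ωL = 18.63 Ω
X_C = 1/(ωC) = 17.44 Ω
Parallel: admittances add. Y = 1/R + 1/(jωL) + jωC
Y = (0.02262 + j0.003676) S
|Y| = 0.02292 S → |Z| = 1/|Y| = 43.63 Ω, ∠Z = −∠Y = -9.229°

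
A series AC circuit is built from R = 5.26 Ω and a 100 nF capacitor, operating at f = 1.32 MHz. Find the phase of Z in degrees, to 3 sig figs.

-12.9°

ω = 2πf = 8.294e+06 rad/s
X_C = 1/(ωC) = 1.21 Ω
Z = 5.26 − j1.21 Ω
|Z| = √(5.26² + 1.21²) = 5.40 Ω
∠Z = arctan(-1.21/5.26) = -12.9°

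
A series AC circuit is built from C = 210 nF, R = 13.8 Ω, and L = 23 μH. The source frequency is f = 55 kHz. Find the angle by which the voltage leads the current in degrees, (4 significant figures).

ω = 2πf = 345600 rad/s
X_L = ωL = 7.948 Ω
X_C = 1/(ωC) = 13.78 Ω
Net reactance X = X_L − X_C = -5.831 Ω
Z = 13.80 − j5.831 Ω
|Z| = √(13.80² + 5.831²) = 14.98 Ω
∠Z = arctan(-5.831/13.80) = -22.91°

-22.91°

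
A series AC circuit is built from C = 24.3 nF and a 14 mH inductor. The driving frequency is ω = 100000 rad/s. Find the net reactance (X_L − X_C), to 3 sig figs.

988 Ω

X_L = ωL = 1400 Ω
X_C = 1/(ωC) = 412 Ω
X = 1400 − 412 = 988 Ω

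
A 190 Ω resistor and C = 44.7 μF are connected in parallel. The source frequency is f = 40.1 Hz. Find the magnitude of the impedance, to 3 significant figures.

ω = 2πf = 252.0 rad/s
X_C = 1/(ωC) = 88.8 Ω
Parallel: admittances add. Y = 1/R + jωC
Y = (0.00526 + j0.0113) S
|Y| = 0.0124 S → |Z| = 1/|Y| = 80.4 Ω, ∠Z = −∠Y = -65.0°

80.4 Ω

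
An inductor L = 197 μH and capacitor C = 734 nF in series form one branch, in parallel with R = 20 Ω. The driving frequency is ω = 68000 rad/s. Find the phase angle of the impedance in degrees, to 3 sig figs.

-71.6°

X_L = ωL = 13.4 Ω
X_C = 1/(ωC) = 20.0 Ω
Branch 1: Z₁ = R = 20.0 Ω
Branch 2 (series LC): Z₂ = j(X_L − X_C) = −j6.64 Ω
Parallel: Z = Z₁Z₂/(Z₁+Z₂), |Z| = 6.30 Ω, ∠Z = -71.6°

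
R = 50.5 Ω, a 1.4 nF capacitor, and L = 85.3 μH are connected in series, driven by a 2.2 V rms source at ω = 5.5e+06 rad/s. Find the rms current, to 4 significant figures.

X_L = ωL = 469.1 Ω
X_C = 1/(ωC) = 129.9 Ω
Net reactance X = X_L − X_C = 339.3 Ω
Z = 50.50 + j339.3 Ω
|Z| = √(50.50² + 339.3²) = 343.0 Ω
I = V/|Z| = 2.2/343.0 = 6.414 mA

6.414 mA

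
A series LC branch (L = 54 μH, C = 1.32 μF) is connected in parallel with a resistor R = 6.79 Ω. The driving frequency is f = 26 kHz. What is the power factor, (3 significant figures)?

ω = 2πf = 163400 rad/s
X_L = ωL = 8.82 Ω
X_C = 1/(ωC) = 4.64 Ω
Branch 1: Z₁ = R = 6.79 Ω
Branch 2 (series LC): Z₂ = j(X_L − X_C) = j4.18 Ω
Parallel: Z = Z₁Z₂/(Z₁+Z₂), |Z| = 3.56 Ω, ∠Z = 58.4°
cos φ = cos(58.4°) = 0.525

0.525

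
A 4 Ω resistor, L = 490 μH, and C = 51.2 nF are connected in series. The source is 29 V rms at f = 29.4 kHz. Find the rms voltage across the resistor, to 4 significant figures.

7.373 V

ω = 2πf = 184700 rad/s
X_L = ωL = 90.52 Ω
X_C = 1/(ωC) = 105.7 Ω
Net reactance X = X_L − X_C = -15.22 Ω
Z = 4.000 − j15.22 Ω
|Z| = √(4.000² + 15.22²) = 15.73 Ω
I = V/|Z| = 1.843 A
V_R = I·|Z_R| = 1.843 × 4.000 = 7.373 V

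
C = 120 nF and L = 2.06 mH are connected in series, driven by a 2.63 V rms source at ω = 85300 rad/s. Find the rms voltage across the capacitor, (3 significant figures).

X_L = ωL = 176 Ω
X_C = 1/(ωC) = 97.7 Ω
Net reactance X = X_L − X_C = 78.0 Ω
Z = j78.0 Ω
|Z| = √(0² + 78.0²) = 78.0 Ω
I = V/|Z| = 33.7 mA
V_C = I·|Z_C| = 0.0337 × 97.7 = 3.29 V

3.29 V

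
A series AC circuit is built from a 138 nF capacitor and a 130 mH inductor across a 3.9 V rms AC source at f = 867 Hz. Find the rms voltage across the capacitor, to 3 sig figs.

8.34 V

ω = 2πf = 5448 rad/s
X_L = ωL = 708 Ω
X_C = 1/(ωC) = 1330 Ω
Net reactance X = X_L − X_C = -622 Ω
Z = − j622 Ω
|Z| = √(0² + 622²) = 622 Ω
I = V/|Z| = 6.27 mA
V_C = I·|Z_C| = 0.00627 × 1330 = 8.34 V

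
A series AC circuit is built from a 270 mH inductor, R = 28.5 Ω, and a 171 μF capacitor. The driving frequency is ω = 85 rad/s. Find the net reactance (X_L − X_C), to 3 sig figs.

X_L = ωL = 23.0 Ω
X_C = 1/(ωC) = 68.8 Ω
X = 23.0 − 68.8 = -45.8 Ω

-45.8 Ω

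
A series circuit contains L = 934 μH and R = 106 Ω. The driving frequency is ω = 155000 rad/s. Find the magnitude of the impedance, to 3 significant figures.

X_L = ωL = 145 Ω
Z = 106 + j145 Ω
|Z| = √(106² + 145²) = 179 Ω

179 Ω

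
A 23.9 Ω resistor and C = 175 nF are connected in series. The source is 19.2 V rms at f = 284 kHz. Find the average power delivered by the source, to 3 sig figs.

ω = 2πf = 1.784e+06 rad/s
X_C = 1/(ωC) = 3.20 Ω
Z = 23.9 − j3.20 Ω
|Z| = √(23.9² + 3.20²) = 24.1 Ω
∠Z = arctan(-3.20/23.9) = -7.63°
I = V/|Z| = 796 mA
P = VI cos φ = 19.2 × 0.796 × cos(-7.63°) = 15.2 W

15.2 W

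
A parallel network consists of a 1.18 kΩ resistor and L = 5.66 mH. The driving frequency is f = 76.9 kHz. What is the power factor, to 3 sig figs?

ω = 2πf = 483200 rad/s
X_L = ωL = 2730 Ω
Parallel: admittances add. Y = 1/R + 1/(jωL)
Y = (0.000847 − j0.000366) S
|Y| = 0.000923 S → |Z| = 1/|Y| = 1080 Ω, ∠Z = −∠Y = 23.3°
cos φ = cos(23.3°) = 0.918

0.918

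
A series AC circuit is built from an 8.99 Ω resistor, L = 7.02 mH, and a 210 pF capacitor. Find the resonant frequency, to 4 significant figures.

ω₀ = 1/√(LC) = 1/√(0.00702 × 2.1e-10) = 823600 rad/s
f₀ = ω₀/(2π) = 131.1 kHz

131.1 kHz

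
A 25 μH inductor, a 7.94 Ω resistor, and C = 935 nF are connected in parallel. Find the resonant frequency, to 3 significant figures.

32.9 kHz

ω₀ = 1/√(LC) = 1/√(2.5e-05 × 9.35e-07) = 206800 rad/s
f₀ = ω₀/(2π) = 32.9 kHz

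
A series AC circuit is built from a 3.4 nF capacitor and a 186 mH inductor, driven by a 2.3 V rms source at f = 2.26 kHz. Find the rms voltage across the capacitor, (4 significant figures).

2.636 V

ω = 2πf = 14200 rad/s
X_L = ωL = 2641 Ω
X_C = 1/(ωC) = 20710 Ω
Net reactance X = X_L − X_C = -18070 Ω
Z = − j18070 Ω
|Z| = √(0² + 18070²) = 18070 Ω
I = V/|Z| = 127.3 μA
V_C = I·|Z_C| = 0.0001273 × 20710 = 2.636 V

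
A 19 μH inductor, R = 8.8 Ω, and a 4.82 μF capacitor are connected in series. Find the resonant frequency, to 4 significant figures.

16.63 kHz

ω₀ = 1/√(LC) = 1/√(1.9e-05 × 4.82e-06) = 104500 rad/s
f₀ = ω₀/(2π) = 16.63 kHz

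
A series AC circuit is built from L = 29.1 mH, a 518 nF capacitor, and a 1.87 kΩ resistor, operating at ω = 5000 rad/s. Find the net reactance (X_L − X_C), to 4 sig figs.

-240.6 Ω

X_L = ωL = 145.5 Ω
X_C = 1/(ωC) = 386.1 Ω
X = 145.5 − 386.1 = -240.6 Ω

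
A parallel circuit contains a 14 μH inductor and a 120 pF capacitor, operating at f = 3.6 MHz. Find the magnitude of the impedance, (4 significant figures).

ω = 2πf = 2.262e+07 rad/s
X_L = ωL = 316.7 Ω
X_C = 1/(ωC) = 368.4 Ω
Parallel: admittances add. Y = 1/(jωL) + jωC
Y = (0 − j0.0004435) S
|Y| = 0.0004435 S → |Z| = 1/|Y| = 2255 Ω, ∠Z = −∠Y = 90.00°

2255 Ω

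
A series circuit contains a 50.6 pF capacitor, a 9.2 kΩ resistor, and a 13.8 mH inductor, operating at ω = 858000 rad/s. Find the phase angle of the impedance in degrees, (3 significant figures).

-50.6°

X_L = ωL = 11800 Ω
X_C = 1/(ωC) = 23000 Ω
Net reactance X = X_L − X_C = -11200 Ω
Z = 9200 − j11200 Ω
|Z| = √(9200² + 11200²) = 14500 Ω
∠Z = arctan(-11200/9200) = -50.6°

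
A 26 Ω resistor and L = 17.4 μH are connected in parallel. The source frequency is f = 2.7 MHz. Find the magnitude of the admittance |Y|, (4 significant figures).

38.61 mS

ω = 2πf = 1.696e+07 rad/s
X_L = ωL = 295.2 Ω
Parallel: admittances add. Y = 1/R + 1/(jωL)
Y = (0.03846 − j0.003388) S
|Y| = 0.03861 S → |Z| = 1/|Y| = 25.90 Ω, ∠Z = −∠Y = 5.034°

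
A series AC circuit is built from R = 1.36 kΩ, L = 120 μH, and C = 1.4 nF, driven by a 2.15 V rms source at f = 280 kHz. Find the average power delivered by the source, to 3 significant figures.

3.33 mW

ω = 2πf = 1.759e+06 rad/s
X_L = ωL = 211 Ω
X_C = 1/(ωC) = 406 Ω
Net reactance X = X_L − X_C = -195 Ω
Z = 1360 − j195 Ω
|Z| = √(1360² + 195²) = 1370 Ω
∠Z = arctan(-195/1360) = -8.16°
I = V/|Z| = 1.56 mA
P = VI cos φ = 2.15 × 0.00156 × cos(-8.16°) = 3.33 mW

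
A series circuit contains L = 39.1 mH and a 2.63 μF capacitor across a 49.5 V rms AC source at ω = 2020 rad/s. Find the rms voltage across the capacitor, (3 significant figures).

X_L = ωL = 79.0 Ω
X_C = 1/(ωC) = 188 Ω
Net reactance X = X_L − X_C = -109 Ω
Z = − j109 Ω
|Z| = √(0² + 109²) = 109 Ω
I = V/|Z| = 453 mA
V_C = I·|Z_C| = 0.453 × 188 = 85.3 V

85.3 V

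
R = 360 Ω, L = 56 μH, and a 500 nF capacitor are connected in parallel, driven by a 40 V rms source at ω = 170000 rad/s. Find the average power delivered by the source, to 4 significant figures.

X_L = ωL = 9.520 Ω
X_C = 1/(ωC) = 11.76 Ω
Parallel: admittances add. Y = 1/R + 1/(jωL) + jωC
Y = (0.002778 − j0.02004) S
|Y| = 0.02023 S → |Z| = 1/|Y| = 49.42 Ω, ∠Z = −∠Y = 82.11°
I = V/|Z| = 809.3 mA
P = VI cos φ = 40 × 0.8093 × cos(82.11°) = 4.444 W

4.444 W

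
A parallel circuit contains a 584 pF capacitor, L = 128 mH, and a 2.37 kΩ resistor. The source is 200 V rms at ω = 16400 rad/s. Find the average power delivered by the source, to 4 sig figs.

16.88 W

X_L = ωL = 2099 Ω
X_C = 1/(ωC) = 104400 Ω
Parallel: admittances add. Y = 1/R + 1/(jωL) + jωC
Y = (0.0004219 − j0.0004668) S
|Y| = 0.0006292 S → |Z| = 1/|Y| = 1589 Ω, ∠Z = −∠Y = 47.89°
I = V/|Z| = 125.8 mA
P = VI cos φ = 200 × 0.1258 × cos(47.89°) = 16.88 W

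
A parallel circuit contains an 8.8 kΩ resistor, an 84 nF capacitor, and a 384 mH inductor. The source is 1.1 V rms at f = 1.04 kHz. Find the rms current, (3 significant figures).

207 μA

ω = 2πf = 6535 rad/s
X_L = ωL = 2510 Ω
X_C = 1/(ωC) = 1820 Ω
Parallel: admittances add. Y = 1/R + 1/(jωL) + jωC
Y = (0.000114 + j0.000150) S
|Y| = 0.000188 S → |Z| = 1/|Y| = 5310 Ω, ∠Z = −∠Y = -52.9°
I = V/|Z| = 1.1/5310 = 207 μA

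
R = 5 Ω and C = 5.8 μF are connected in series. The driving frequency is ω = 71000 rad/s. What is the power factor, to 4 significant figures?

0.8995

X_C = 1/(ωC) = 2.428 Ω
Z = 5.000 − j2.428 Ω
|Z| = √(5.000² + 2.428²) = 5.559 Ω
∠Z = arctan(-2.428/5.000) = -25.90°
cos φ = cos(-25.90°) = 0.8995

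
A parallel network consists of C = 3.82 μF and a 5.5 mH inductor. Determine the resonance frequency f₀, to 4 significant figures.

1.098 kHz

ω₀ = 1/√(LC) = 1/√(0.0055 × 3.82e-06) = 6899 rad/s
f₀ = ω₀/(2π) = 1.098 kHz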